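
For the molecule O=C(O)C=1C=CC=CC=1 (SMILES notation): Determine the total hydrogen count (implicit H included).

6

Walk through each heavy atom and fill implicit hydrogens from standard valence (C 4, N 3, O 2, S 2, halogen 1):
  atom 1: O, bond orders sum to 2 (valence 2) → 0 H
  atom 2: C, bond orders sum to 4 (valence 4) → 0 H
  atom 3: O, bond orders sum to 1 (valence 2) → 1 H
  atom 4: C, bond orders sum to 4 (valence 4) → 0 H
  atom 5: C, bond orders sum to 3 (valence 4) → 1 H
  atom 6: C, bond orders sum to 3 (valence 4) → 1 H
  atom 7: C, bond orders sum to 3 (valence 4) → 1 H
  atom 8: C, bond orders sum to 3 (valence 4) → 1 H
  atom 9: C, bond orders sum to 3 (valence 4) → 1 H
Total hydrogens: 6.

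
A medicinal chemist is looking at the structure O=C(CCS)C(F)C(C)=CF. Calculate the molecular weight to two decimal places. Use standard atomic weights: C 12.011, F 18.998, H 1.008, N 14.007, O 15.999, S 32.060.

First, the molecular formula is C7H10F2OS (counting implicit H from valence).
  C: 7 × 12.011 = 84.077
  F: 2 × 18.998 = 37.996
  H: 10 × 1.008 = 10.080
  O: 1 × 15.999 = 15.999
  S: 1 × 32.060 = 32.060
Sum: 7×12.011 + 2×18.998 + 10×1.008 + 1×15.999 + 1×32.060 = 180.212 → 180.21 g/mol.

180.21 g/mol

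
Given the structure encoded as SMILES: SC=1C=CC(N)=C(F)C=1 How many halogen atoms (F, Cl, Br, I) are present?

1

Halogen atoms appear at heavy-atom position 8 (1×F).
Other groups present: 1 primary amine, 1 thiol.
Halogen count: 1.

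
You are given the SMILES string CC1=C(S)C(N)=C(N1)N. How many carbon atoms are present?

5

Count every carbon token in the SMILES (each C, including those in ring-closure positions and inside branches).
Carbon count: 5.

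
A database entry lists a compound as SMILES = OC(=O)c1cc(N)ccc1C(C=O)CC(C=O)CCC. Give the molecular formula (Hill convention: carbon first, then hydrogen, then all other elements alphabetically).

Walk through each heavy atom and fill implicit hydrogens from standard valence (C 4, N 3, O 2, S 2, halogen 1); for lowercase aromatic atoms, an aromatic c carries 1 H when it has two neighbours and 0 H with three, and aromatic n carries 0 H:
  atom 1: O, bond orders sum to 1 (valence 2) → 1 H
  atom 2: C, bond orders sum to 4 (valence 4) → 0 H
  atom 3: O, bond orders sum to 2 (valence 2) → 0 H
  atom 4: aromatic c, 3 neighbours → 0 H
  atom 5: aromatic c, 2 neighbours → 1 H
  atom 6: aromatic c, 3 neighbours → 0 H
  atom 7: N, bond orders sum to 1 (valence 3) → 2 H
  atom 8: aromatic c, 2 neighbours → 1 H
  atom 9: aromatic c, 2 neighbours → 1 H
  atom 10: aromatic c, 3 neighbours → 0 H
  atom 11: C, bond orders sum to 3 (valence 4) → 1 H
  atom 12: C, bond orders sum to 3 (valence 4) → 1 H
  atom 13: O, bond orders sum to 2 (valence 2) → 0 H
  atom 14: C, bond orders sum to 2 (valence 4) → 2 H
  atom 15: C, bond orders sum to 3 (valence 4) → 1 H
  atom 16: C, bond orders sum to 3 (valence 4) → 1 H
  atom 17: O, bond orders sum to 2 (valence 2) → 0 H
  atom 18: C, bond orders sum to 2 (valence 4) → 2 H
  atom 19: C, bond orders sum to 2 (valence 4) → 2 H
  atom 20: C, bond orders sum to 1 (valence 4) → 3 H
Totals → C:15, H:19, N:1, O:4.
In Hill order: C15H19NO4.

C15H19NO4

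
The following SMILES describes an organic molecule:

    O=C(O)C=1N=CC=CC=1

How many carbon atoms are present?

Count every carbon token in the SMILES (each C, including those in ring-closure positions and inside branches).
Carbon count: 6.

6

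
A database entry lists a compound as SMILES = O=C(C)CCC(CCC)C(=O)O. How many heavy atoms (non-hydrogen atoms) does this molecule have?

12

Every atom symbol written in the SMILES (organic subset) is one heavy atom; implicit H are not written.
Heavy atoms by element → C:9, O:3.
Total: 12.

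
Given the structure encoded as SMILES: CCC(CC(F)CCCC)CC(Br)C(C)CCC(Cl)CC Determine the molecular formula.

C18H35BrClF

Walk through each heavy atom and fill implicit hydrogens from standard valence (C 4, N 3, O 2, S 2, halogen 1):
  atom 1: C, bond orders sum to 1 (valence 4) → 3 H
  atom 2: C, bond orders sum to 2 (valence 4) → 2 H
  atom 3: C, bond orders sum to 3 (valence 4) → 1 H
  atom 4: C, bond orders sum to 2 (valence 4) → 2 H
  atom 5: C, bond orders sum to 3 (valence 4) → 1 H
  atom 6: F (halogen, monovalent) → 0 H
  atom 7: C, bond orders sum to 2 (valence 4) → 2 H
  atom 8: C, bond orders sum to 2 (valence 4) → 2 H
  atom 9: C, bond orders sum to 2 (valence 4) → 2 H
  atom 10: C, bond orders sum to 1 (valence 4) → 3 H
  atom 11: C, bond orders sum to 2 (valence 4) → 2 H
  atom 12: C, bond orders sum to 3 (valence 4) → 1 H
  atom 13: Br (halogen, monovalent) → 0 H
  atom 14: C, bond orders sum to 3 (valence 4) → 1 H
  atom 15: C, bond orders sum to 1 (valence 4) → 3 H
  atom 16: C, bond orders sum to 2 (valence 4) → 2 H
  atom 17: C, bond orders sum to 2 (valence 4) → 2 H
  atom 18: C, bond orders sum to 3 (valence 4) → 1 H
  atom 19: Cl (halogen, monovalent) → 0 H
  atom 20: C, bond orders sum to 2 (valence 4) → 2 H
  atom 21: C, bond orders sum to 1 (valence 4) → 3 H
Totals → C:18, H:35, Br:1, Cl:1, F:1.
In Hill order: C18H35BrClF.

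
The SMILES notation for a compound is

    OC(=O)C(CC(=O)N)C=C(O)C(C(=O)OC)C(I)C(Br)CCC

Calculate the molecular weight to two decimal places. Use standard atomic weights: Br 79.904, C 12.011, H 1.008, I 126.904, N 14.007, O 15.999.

506.13 g/mol

First, the molecular formula is C14H21BrINO6 (counting implicit H from valence).
  Br: 1 × 79.904 = 79.904
  C: 14 × 12.011 = 168.154
  H: 21 × 1.008 = 21.168
  I: 1 × 126.904 = 126.904
  N: 1 × 14.007 = 14.007
  O: 6 × 15.999 = 95.994
Sum: 1×79.904 + 14×12.011 + 21×1.008 + 1×126.904 + 1×14.007 + 6×15.999 = 506.131 → 506.13 g/mol.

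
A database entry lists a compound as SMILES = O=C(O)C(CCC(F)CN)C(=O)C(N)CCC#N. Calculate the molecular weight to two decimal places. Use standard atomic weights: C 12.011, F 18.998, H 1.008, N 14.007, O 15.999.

First, the molecular formula is C11H18FN3O3 (counting implicit H from valence).
  C: 11 × 12.011 = 132.121
  F: 1 × 18.998 = 18.998
  H: 18 × 1.008 = 18.144
  N: 3 × 14.007 = 42.021
  O: 3 × 15.999 = 47.997
Sum: 11×12.011 + 1×18.998 + 18×1.008 + 3×14.007 + 3×15.999 = 259.281 → 259.28 g/mol.

259.28 g/mol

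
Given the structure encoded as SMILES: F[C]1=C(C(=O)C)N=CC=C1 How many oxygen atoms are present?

1

Scan the SMILES for O atoms (remember two-letter symbols like Cl and Br are single atoms).
Oxygen count: 1.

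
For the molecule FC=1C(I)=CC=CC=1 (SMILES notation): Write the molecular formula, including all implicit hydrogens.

Walk through each heavy atom and fill implicit hydrogens from standard valence (C 4, N 3, O 2, S 2, halogen 1):
  atom 1: F (halogen, monovalent) → 0 H
  atom 2: C, bond orders sum to 4 (valence 4) → 0 H
  atom 3: C, bond orders sum to 4 (valence 4) → 0 H
  atom 4: I (halogen, monovalent) → 0 H
  atom 5: C, bond orders sum to 3 (valence 4) → 1 H
  atom 6: C, bond orders sum to 3 (valence 4) → 1 H
  atom 7: C, bond orders sum to 3 (valence 4) → 1 H
  atom 8: C, bond orders sum to 3 (valence 4) → 1 H
Totals → C:6, H:4, F:1, I:1.
In Hill order: C6H4FI.

C6H4FI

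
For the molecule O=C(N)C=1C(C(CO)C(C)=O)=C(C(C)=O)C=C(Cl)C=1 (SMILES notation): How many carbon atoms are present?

13

Count every carbon token in the SMILES (each C, including those in ring-closure positions and inside branches).
Carbon count: 13.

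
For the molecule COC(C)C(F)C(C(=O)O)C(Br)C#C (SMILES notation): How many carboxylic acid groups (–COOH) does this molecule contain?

The carboxylic acid motif appears at heavy-atom position 8 in the SMILES.
Other groups present: 1 alkyne, 1 ether.
Carboxylic acid count: 1.

1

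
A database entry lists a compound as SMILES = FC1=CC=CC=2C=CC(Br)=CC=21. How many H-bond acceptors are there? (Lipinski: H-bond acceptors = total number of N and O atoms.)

0

N atoms: 0; O atoms: 0.
Lipinski HBA = 0 + 0 = 0.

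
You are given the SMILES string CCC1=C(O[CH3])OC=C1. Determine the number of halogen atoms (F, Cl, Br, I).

0

Scan the SMILES for the halogen motif — none present.
Groups that are present: 1 ether.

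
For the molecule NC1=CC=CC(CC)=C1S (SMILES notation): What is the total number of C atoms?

8

Count every carbon token in the SMILES (each C, including those in ring-closure positions and inside branches).
Carbon count: 8.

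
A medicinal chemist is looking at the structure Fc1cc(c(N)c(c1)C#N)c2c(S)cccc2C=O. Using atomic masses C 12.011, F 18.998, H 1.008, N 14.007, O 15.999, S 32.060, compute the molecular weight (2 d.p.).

272.30 g/mol

First, the molecular formula is C14H9FN2OS (counting implicit H from valence).
  C: 14 × 12.011 = 168.154
  F: 1 × 18.998 = 18.998
  H: 9 × 1.008 = 9.072
  N: 2 × 14.007 = 28.014
  O: 1 × 15.999 = 15.999
  S: 1 × 32.060 = 32.060
Sum: 14×12.011 + 1×18.998 + 9×1.008 + 2×14.007 + 1×15.999 + 1×32.060 = 272.297 → 272.30 g/mol.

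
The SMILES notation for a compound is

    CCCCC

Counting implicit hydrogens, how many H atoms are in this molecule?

12

Walk through each heavy atom and fill implicit hydrogens from standard valence (C 4, N 3, O 2, S 2, halogen 1):
  atom 1: C, bond orders sum to 1 (valence 4) → 3 H
  atom 2: C, bond orders sum to 2 (valence 4) → 2 H
  atom 3: C, bond orders sum to 2 (valence 4) → 2 H
  atom 4: C, bond orders sum to 2 (valence 4) → 2 H
  atom 5: C, bond orders sum to 1 (valence 4) → 3 H
Total hydrogens: 12.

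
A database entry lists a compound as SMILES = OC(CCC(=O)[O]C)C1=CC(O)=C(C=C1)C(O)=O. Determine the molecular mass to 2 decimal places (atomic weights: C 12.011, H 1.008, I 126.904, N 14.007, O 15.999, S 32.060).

254.24 g/mol

First, the molecular formula is C12H14O6 (counting implicit H from valence).
  C: 12 × 12.011 = 144.132
  H: 14 × 1.008 = 14.112
  O: 6 × 15.999 = 95.994
Sum: 12×12.011 + 14×1.008 + 6×15.999 = 254.238 → 254.24 g/mol.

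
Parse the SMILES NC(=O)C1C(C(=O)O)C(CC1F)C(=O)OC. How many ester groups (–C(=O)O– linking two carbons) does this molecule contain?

1

The ester motif appears at heavy-atom position 13 in the SMILES.
Other groups present: 1 amide, 1 carboxylic acid.
Ester count: 1.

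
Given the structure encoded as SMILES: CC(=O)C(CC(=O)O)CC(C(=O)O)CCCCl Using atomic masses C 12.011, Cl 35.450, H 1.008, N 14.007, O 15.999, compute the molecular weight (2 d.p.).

First, the molecular formula is C11H17ClO5 (counting implicit H from valence).
  C: 11 × 12.011 = 132.121
  Cl: 1 × 35.450 = 35.450
  H: 17 × 1.008 = 17.136
  O: 5 × 15.999 = 79.995
Sum: 11×12.011 + 1×35.450 + 17×1.008 + 5×15.999 = 264.702 → 264.70 g/mol.

264.70 g/mol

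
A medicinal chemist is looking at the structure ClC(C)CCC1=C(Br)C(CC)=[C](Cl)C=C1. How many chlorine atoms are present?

Scan the SMILES for Cl atoms (remember two-letter symbols like Cl and Br are single atoms).
Chlorine count: 2.

2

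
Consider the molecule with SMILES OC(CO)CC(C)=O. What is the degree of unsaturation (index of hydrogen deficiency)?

1

Degree of unsaturation = (number of rings) + (number of π bonds).
Ring closures in the SMILES: 0.
π bonds: 1 double bond (each 1 DoU) → 1 DoU from unsaturation.
Total DoU = 0 + 1 = 1.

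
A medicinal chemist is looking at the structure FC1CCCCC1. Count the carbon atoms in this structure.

6

Count every carbon token in the SMILES (each C, including those in ring-closure positions and inside branches).
Carbon count: 6.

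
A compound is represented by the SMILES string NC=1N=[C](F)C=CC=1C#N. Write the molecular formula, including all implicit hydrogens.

C6H4FN3

Walk through each heavy atom and fill implicit hydrogens from standard valence (C 4, N 3, O 2, S 2, halogen 1):
  atom 1: N, bond orders sum to 1 (valence 3) → 2 H
  atom 2: C, bond orders sum to 4 (valence 4) → 0 H
  atom 3: N, bond orders sum to 3 (valence 3) → 0 H
  atom 4: C with explicit H count 0
  atom 5: F (halogen, monovalent) → 0 H
  atom 6: C, bond orders sum to 3 (valence 4) → 1 H
  atom 7: C, bond orders sum to 3 (valence 4) → 1 H
  atom 8: C, bond orders sum to 4 (valence 4) → 0 H
  atom 9: C, bond orders sum to 4 (valence 4) → 0 H
  atom 10: N, bond orders sum to 3 (valence 3) → 0 H
Totals → C:6, H:4, F:1, N:3.
In Hill order: C6H4FN3.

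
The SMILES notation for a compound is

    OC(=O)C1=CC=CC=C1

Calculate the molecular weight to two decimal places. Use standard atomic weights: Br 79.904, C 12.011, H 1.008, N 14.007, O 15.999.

First, the molecular formula is C7H6O2 (counting implicit H from valence).
  C: 7 × 12.011 = 84.077
  H: 6 × 1.008 = 6.048
  O: 2 × 15.999 = 31.998
Sum: 7×12.011 + 6×1.008 + 2×15.999 = 122.123 → 122.12 g/mol.

122.12 g/mol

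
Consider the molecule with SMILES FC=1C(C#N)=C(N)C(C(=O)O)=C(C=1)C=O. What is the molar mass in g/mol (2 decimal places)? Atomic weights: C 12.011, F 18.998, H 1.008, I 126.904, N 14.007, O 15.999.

208.15 g/mol

First, the molecular formula is C9H5FN2O3 (counting implicit H from valence).
  C: 9 × 12.011 = 108.099
  F: 1 × 18.998 = 18.998
  H: 5 × 1.008 = 5.040
  N: 2 × 14.007 = 28.014
  O: 3 × 15.999 = 47.997
Sum: 9×12.011 + 1×18.998 + 5×1.008 + 2×14.007 + 3×15.999 = 208.148 → 208.15 g/mol.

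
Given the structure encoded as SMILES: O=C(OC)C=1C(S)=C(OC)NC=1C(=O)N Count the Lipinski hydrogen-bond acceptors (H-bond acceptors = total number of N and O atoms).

6

N atoms: 2; O atoms: 4.
Lipinski HBA = 2 + 4 = 6.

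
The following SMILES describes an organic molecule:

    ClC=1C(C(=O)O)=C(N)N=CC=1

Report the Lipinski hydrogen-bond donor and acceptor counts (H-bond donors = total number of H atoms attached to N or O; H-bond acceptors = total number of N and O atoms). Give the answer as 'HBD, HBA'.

Donors: find every N or O and count the H atoms it carries.
  atom 5 (O): bond orders sum to 2 → 0 H
  atom 6 (O): bond orders sum to 1 → 1 H
  atom 8 (N): bond orders sum to 1 → 2 H
  atom 9 (N): bond orders sum to 3 → 0 H
Lipinski HBD = 3.
Acceptors: N atoms = 2, O atoms = 2 → HBA = 4.

3, 4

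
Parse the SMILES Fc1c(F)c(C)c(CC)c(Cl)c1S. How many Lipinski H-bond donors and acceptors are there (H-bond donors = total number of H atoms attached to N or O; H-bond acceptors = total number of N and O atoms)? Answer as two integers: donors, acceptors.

Donors: find every N or O and count the H atoms it carries.
  (no N or O atoms present)
Lipinski HBD = 0.
Acceptors: N atoms = 0, O atoms = 0 → HBA = 0.

0, 0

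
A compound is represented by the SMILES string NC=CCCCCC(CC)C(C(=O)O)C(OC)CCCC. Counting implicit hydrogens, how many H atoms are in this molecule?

33

Walk through each heavy atom and fill implicit hydrogens from standard valence (C 4, N 3, O 2, S 2, halogen 1):
  atom 1: N, bond orders sum to 1 (valence 3) → 2 H
  atom 2: C, bond orders sum to 3 (valence 4) → 1 H
  atom 3: C, bond orders sum to 3 (valence 4) → 1 H
  atom 4: C, bond orders sum to 2 (valence 4) → 2 H
  atom 5: C, bond orders sum to 2 (valence 4) → 2 H
  atom 6: C, bond orders sum to 2 (valence 4) → 2 H
  atom 7: C, bond orders sum to 2 (valence 4) → 2 H
  atom 8: C, bond orders sum to 3 (valence 4) → 1 H
  atom 9: C, bond orders sum to 2 (valence 4) → 2 H
  atom 10: C, bond orders sum to 1 (valence 4) → 3 H
  atom 11: C, bond orders sum to 3 (valence 4) → 1 H
  atom 12: C, bond orders sum to 4 (valence 4) → 0 H
  atom 13: O, bond orders sum to 2 (valence 2) → 0 H
  atom 14: O, bond orders sum to 1 (valence 2) → 1 H
  atom 15: C, bond orders sum to 3 (valence 4) → 1 H
  atom 16: O, bond orders sum to 2 (valence 2) → 0 H
  atom 17: C, bond orders sum to 1 (valence 4) → 3 H
  atom 18: C, bond orders sum to 2 (valence 4) → 2 H
  atom 19: C, bond orders sum to 2 (valence 4) → 2 H
  atom 20: C, bond orders sum to 2 (valence 4) → 2 H
  atom 21: C, bond orders sum to 1 (valence 4) → 3 H
Total hydrogens: 33.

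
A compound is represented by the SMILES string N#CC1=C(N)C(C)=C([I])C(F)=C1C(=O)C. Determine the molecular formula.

Walk through each heavy atom and fill implicit hydrogens from standard valence (C 4, N 3, O 2, S 2, halogen 1):
  atom 1: N, bond orders sum to 3 (valence 3) → 0 H
  atom 2: C, bond orders sum to 4 (valence 4) → 0 H
  atom 3: C, bond orders sum to 4 (valence 4) → 0 H
  atom 4: C, bond orders sum to 4 (valence 4) → 0 H
  atom 5: N, bond orders sum to 1 (valence 3) → 2 H
  atom 6: C, bond orders sum to 4 (valence 4) → 0 H
  atom 7: C, bond orders sum to 1 (valence 4) → 3 H
  atom 8: C, bond orders sum to 4 (valence 4) → 0 H
  atom 9: I with explicit H count 0
  atom 10: C, bond orders sum to 4 (valence 4) → 0 H
  atom 11: F (halogen, monovalent) → 0 H
  atom 12: C, bond orders sum to 4 (valence 4) → 0 H
  atom 13: C, bond orders sum to 4 (valence 4) → 0 H
  atom 14: O, bond orders sum to 2 (valence 2) → 0 H
  atom 15: C, bond orders sum to 1 (valence 4) → 3 H
Totals → C:10, H:8, F:1, I:1, N:2, O:1.

C10H8FIN2O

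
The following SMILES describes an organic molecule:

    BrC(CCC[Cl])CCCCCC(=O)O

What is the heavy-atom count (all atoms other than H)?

14

Every atom symbol written in the SMILES (organic subset) is one heavy atom; implicit H are not written.
Heavy atoms by element → Br:1, C:10, Cl:1, O:2.
Total: 14.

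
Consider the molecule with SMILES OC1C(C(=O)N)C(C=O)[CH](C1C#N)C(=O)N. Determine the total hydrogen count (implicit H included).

11

Walk through each heavy atom and fill implicit hydrogens from standard valence (C 4, N 3, O 2, S 2, halogen 1):
  atom 1: O, bond orders sum to 1 (valence 2) → 1 H
  atom 2: C, bond orders sum to 3 (valence 4) → 1 H
  atom 3: C, bond orders sum to 3 (valence 4) → 1 H
  atom 4: C, bond orders sum to 4 (valence 4) → 0 H
  atom 5: O, bond orders sum to 2 (valence 2) → 0 H
  atom 6: N, bond orders sum to 1 (valence 3) → 2 H
  atom 7: C, bond orders sum to 3 (valence 4) → 1 H
  atom 8: C, bond orders sum to 3 (valence 4) → 1 H
  atom 9: O, bond orders sum to 2 (valence 2) → 0 H
  atom 10: C with explicit H count 1
  atom 11: C, bond orders sum to 3 (valence 4) → 1 H
  atom 12: C, bond orders sum to 4 (valence 4) → 0 H
  atom 13: N, bond orders sum to 3 (valence 3) → 0 H
  atom 14: C, bond orders sum to 4 (valence 4) → 0 H
  atom 15: O, bond orders sum to 2 (valence 2) → 0 H
  atom 16: N, bond orders sum to 1 (valence 3) → 2 H
Total hydrogens: 11.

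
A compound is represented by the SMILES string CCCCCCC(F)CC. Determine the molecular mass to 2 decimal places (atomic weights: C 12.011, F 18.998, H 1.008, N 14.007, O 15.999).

First, the molecular formula is C9H19F (counting implicit H from valence).
  C: 9 × 12.011 = 108.099
  F: 1 × 18.998 = 18.998
  H: 19 × 1.008 = 19.152
Sum: 9×12.011 + 1×18.998 + 19×1.008 = 146.249 → 146.25 g/mol.

146.25 g/mol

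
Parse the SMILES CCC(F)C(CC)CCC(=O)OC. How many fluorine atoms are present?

1

Scan the SMILES for F atoms (remember two-letter symbols like Cl and Br are single atoms).
Fluorine count: 1.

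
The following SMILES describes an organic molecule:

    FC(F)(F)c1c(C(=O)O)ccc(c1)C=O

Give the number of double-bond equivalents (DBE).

Molecular formula: C9H5F3O3.
DoU = (2C + 2 + N − H − X) / 2, where X is the halogen count and O/S are ignored.
    = (2·9 + 2 + 0 − 5 − 3) / 2 = 12 / 2 = 6.

6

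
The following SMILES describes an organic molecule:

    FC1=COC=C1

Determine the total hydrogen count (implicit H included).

3

Walk through each heavy atom and fill implicit hydrogens from standard valence (C 4, N 3, O 2, S 2, halogen 1):
  atom 1: F (halogen, monovalent) → 0 H
  atom 2: C, bond orders sum to 4 (valence 4) → 0 H
  atom 3: C, bond orders sum to 3 (valence 4) → 1 H
  atom 4: O, bond orders sum to 2 (valence 2) → 0 H
  atom 5: C, bond orders sum to 3 (valence 4) → 1 H
  atom 6: C, bond orders sum to 3 (valence 4) → 1 H
Total hydrogens: 3.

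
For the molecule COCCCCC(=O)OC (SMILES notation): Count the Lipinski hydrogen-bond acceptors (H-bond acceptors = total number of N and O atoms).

N atoms: 0; O atoms: 3.
Lipinski HBA = 0 + 3 = 3.

3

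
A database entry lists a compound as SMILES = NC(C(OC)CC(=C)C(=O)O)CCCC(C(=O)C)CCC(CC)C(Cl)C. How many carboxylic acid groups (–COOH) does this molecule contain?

1

The carboxylic acid motif appears at heavy-atom position 9 in the SMILES.
Other groups present: 1 alkene, 1 ether, 1 ketone, 1 primary amine.
Carboxylic acid count: 1.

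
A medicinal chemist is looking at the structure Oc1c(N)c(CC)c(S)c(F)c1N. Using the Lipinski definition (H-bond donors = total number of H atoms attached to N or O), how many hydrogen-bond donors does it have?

Donors: find every N or O and count the H atoms it carries.
  atom 1 (O): bond orders sum to 1 → 1 H
  atom 4 (N): bond orders sum to 1 → 2 H
  atom 13 (N): bond orders sum to 1 → 2 H
Lipinski HBD = 5.

5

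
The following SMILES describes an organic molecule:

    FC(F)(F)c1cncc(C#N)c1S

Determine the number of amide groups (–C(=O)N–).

0

Scan the SMILES for the amide motif — none present.
Groups that are present: 1 nitrile, 1 thiol.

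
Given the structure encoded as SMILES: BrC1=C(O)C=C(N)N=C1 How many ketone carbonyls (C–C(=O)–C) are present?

0

Scan the SMILES for the ketone motif — none present.
Groups that are present: 1 hydroxyl, 1 primary amine.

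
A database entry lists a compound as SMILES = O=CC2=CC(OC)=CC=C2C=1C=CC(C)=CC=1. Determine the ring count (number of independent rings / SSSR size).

In SMILES, each pair of matching ring-closure digits denotes one ring-closing bond; the number of such bonds equals the number of independent rings.
Ring-closure bonds here: 2.

2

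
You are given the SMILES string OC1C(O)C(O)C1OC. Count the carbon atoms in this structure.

5

Count every carbon token in the SMILES (each C, including those in ring-closure positions and inside branches).
Carbon count: 5.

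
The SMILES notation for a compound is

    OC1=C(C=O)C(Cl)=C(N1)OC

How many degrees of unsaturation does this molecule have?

4

Degree of unsaturation = (number of rings) + (number of π bonds).
Ring closures in the SMILES: 1.
π bonds: 3 double bonds (each 1 DoU) → 3 DoU from unsaturation.
Total DoU = 1 + 3 = 4.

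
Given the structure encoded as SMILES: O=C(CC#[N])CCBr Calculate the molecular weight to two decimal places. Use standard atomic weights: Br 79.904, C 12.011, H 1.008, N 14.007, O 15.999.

176.01 g/mol

First, the molecular formula is C5H6BrNO (counting implicit H from valence).
  Br: 1 × 79.904 = 79.904
  C: 5 × 12.011 = 60.055
  H: 6 × 1.008 = 6.048
  N: 1 × 14.007 = 14.007
  O: 1 × 15.999 = 15.999
Sum: 1×79.904 + 5×12.011 + 6×1.008 + 1×14.007 + 1×15.999 = 176.013 → 176.01 g/mol.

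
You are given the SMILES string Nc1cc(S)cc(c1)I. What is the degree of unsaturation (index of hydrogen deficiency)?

Molecular formula: C6H6INS.
DoU = (2C + 2 + N − H − X) / 2, where X is the halogen count and O/S are ignored.
    = (2·6 + 2 + 1 − 6 − 1) / 2 = 8 / 2 = 4.

4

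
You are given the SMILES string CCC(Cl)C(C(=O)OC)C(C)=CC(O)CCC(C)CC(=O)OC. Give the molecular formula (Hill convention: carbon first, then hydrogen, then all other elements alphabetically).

Walk through each heavy atom and fill implicit hydrogens from standard valence (C 4, N 3, O 2, S 2, halogen 1):
  atom 1: C, bond orders sum to 1 (valence 4) → 3 H
  atom 2: C, bond orders sum to 2 (valence 4) → 2 H
  atom 3: C, bond orders sum to 3 (valence 4) → 1 H
  atom 4: Cl (halogen, monovalent) → 0 H
  atom 5: C, bond orders sum to 3 (valence 4) → 1 H
  atom 6: C, bond orders sum to 4 (valence 4) → 0 H
  atom 7: O, bond orders sum to 2 (valence 2) → 0 H
  atom 8: O, bond orders sum to 2 (valence 2) → 0 H
  atom 9: C, bond orders sum to 1 (valence 4) → 3 H
  atom 10: C, bond orders sum to 4 (valence 4) → 0 H
  atom 11: C, bond orders sum to 1 (valence 4) → 3 H
  atom 12: C, bond orders sum to 3 (valence 4) → 1 H
  atom 13: C, bond orders sum to 3 (valence 4) → 1 H
  atom 14: O, bond orders sum to 1 (valence 2) → 1 H
  atom 15: C, bond orders sum to 2 (valence 4) → 2 H
  atom 16: C, bond orders sum to 2 (valence 4) → 2 H
  atom 17: C, bond orders sum to 3 (valence 4) → 1 H
  atom 18: C, bond orders sum to 1 (valence 4) → 3 H
  atom 19: C, bond orders sum to 2 (valence 4) → 2 H
  atom 20: C, bond orders sum to 4 (valence 4) → 0 H
  atom 21: O, bond orders sum to 2 (valence 2) → 0 H
  atom 22: O, bond orders sum to 2 (valence 2) → 0 H
  atom 23: C, bond orders sum to 1 (valence 4) → 3 H
Totals → C:17, H:29, Cl:1, O:5.

C17H29ClO5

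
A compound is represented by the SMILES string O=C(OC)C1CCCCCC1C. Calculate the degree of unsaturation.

2

Molecular formula: C10H18O2.
DoU = (2C + 2 + N − H − X) / 2, where X is the halogen count and O/S are ignored.
    = (2·10 + 2 + 0 − 18 − 0) / 2 = 4 / 2 = 2.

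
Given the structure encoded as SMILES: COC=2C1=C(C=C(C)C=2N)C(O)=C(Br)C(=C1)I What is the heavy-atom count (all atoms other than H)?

Every atom symbol written in the SMILES (organic subset) is one heavy atom; implicit H are not written.
Heavy atoms by element → Br:1, C:12, I:1, N:1, O:2.
Total: 17.

17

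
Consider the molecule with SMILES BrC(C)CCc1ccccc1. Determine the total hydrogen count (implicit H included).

Walk through each heavy atom and fill implicit hydrogens from standard valence (C 4, N 3, O 2, S 2, halogen 1); for lowercase aromatic atoms, an aromatic c carries 1 H when it has two neighbours and 0 H with three, and aromatic n carries 0 H:
  atom 1: Br (halogen, monovalent) → 0 H
  atom 2: C, bond orders sum to 3 (valence 4) → 1 H
  atom 3: C, bond orders sum to 1 (valence 4) → 3 H
  atom 4: C, bond orders sum to 2 (valence 4) → 2 H
  atom 5: C, bond orders sum to 2 (valence 4) → 2 H
  atom 6: aromatic c, 3 neighbours → 0 H
  atom 7: aromatic c, 2 neighbours → 1 H
  atom 8: aromatic c, 2 neighbours → 1 H
  atom 9: aromatic c, 2 neighbours → 1 H
  atom 10: aromatic c, 2 neighbours → 1 H
  atom 11: aromatic c, 2 neighbours → 1 H
Total hydrogens: 13.

13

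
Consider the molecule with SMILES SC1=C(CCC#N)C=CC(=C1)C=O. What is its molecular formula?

C10H9NOS

Walk through each heavy atom and fill implicit hydrogens from standard valence (C 4, N 3, O 2, S 2, halogen 1):
  atom 1: S, bond orders sum to 1 (valence 2) → 1 H
  atom 2: C, bond orders sum to 4 (valence 4) → 0 H
  atom 3: C, bond orders sum to 4 (valence 4) → 0 H
  atom 4: C, bond orders sum to 2 (valence 4) → 2 H
  atom 5: C, bond orders sum to 2 (valence 4) → 2 H
  atom 6: C, bond orders sum to 4 (valence 4) → 0 H
  atom 7: N, bond orders sum to 3 (valence 3) → 0 H
  atom 8: C, bond orders sum to 3 (valence 4) → 1 H
  atom 9: C, bond orders sum to 3 (valence 4) → 1 H
  atom 10: C, bond orders sum to 4 (valence 4) → 0 H
  atom 11: C, bond orders sum to 3 (valence 4) → 1 H
  atom 12: C, bond orders sum to 3 (valence 4) → 1 H
  atom 13: O, bond orders sum to 2 (valence 2) → 0 H
Totals → C:10, H:9, N:1, O:1, S:1.
In Hill order: C10H9NOS.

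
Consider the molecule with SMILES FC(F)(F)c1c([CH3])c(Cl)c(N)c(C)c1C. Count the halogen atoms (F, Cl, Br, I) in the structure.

4

Halogen atoms appear at heavy-atom positions 1, 3, 4, 9 (1×Cl, 3×F).
Other groups present: 1 primary amine.
Halogen count: 4.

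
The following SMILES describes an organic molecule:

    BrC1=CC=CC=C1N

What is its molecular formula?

Walk through each heavy atom and fill implicit hydrogens from standard valence (C 4, N 3, O 2, S 2, halogen 1):
  atom 1: Br (halogen, monovalent) → 0 H
  atom 2: C, bond orders sum to 4 (valence 4) → 0 H
  atom 3: C, bond orders sum to 3 (valence 4) → 1 H
  atom 4: C, bond orders sum to 3 (valence 4) → 1 H
  atom 5: C, bond orders sum to 3 (valence 4) → 1 H
  atom 6: C, bond orders sum to 3 (valence 4) → 1 H
  atom 7: C, bond orders sum to 4 (valence 4) → 0 H
  atom 8: N, bond orders sum to 1 (valence 3) → 2 H
Totals → C:6, H:6, Br:1, N:1.
In Hill order: C6H6BrN.

C6H6BrN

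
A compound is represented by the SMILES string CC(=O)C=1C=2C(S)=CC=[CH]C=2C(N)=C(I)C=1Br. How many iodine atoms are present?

1

Scan the SMILES for I atoms (remember two-letter symbols like Cl and Br are single atoms).
Iodine count: 1.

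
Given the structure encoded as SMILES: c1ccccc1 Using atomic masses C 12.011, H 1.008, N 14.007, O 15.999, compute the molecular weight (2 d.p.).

78.11 g/mol

First, the molecular formula is C6H6 (counting implicit H from valence).
  C: 6 × 12.011 = 72.066
  H: 6 × 1.008 = 6.048
Sum: 6×12.011 + 6×1.008 = 78.114 → 78.11 g/mol.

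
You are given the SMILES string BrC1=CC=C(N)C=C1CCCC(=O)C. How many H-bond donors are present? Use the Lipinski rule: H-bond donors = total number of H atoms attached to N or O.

Donors: find every N or O and count the H atoms it carries.
  atom 6 (N): bond orders sum to 1 → 2 H
  atom 13 (O): bond orders sum to 2 → 0 H
Lipinski HBD = 2.

2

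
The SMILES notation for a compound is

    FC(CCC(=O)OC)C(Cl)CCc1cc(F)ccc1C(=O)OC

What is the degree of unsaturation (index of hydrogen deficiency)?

6

Molecular formula: C16H19ClF2O4.
DoU = (2C + 2 + N − H − X) / 2, where X is the halogen count and O/S are ignored.
    = (2·16 + 2 + 0 − 19 − 3) / 2 = 12 / 2 = 6.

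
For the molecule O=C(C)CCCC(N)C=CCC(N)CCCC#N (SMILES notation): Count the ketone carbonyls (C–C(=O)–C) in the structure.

The ketone motif appears at heavy-atom position 2 in the SMILES.
Other groups present: 1 alkene, 1 nitrile, 2 primary amine.
Ketone count: 1.

1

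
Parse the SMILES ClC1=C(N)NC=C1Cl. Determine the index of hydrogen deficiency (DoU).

3

Molecular formula: C4H4Cl2N2.
DoU = (2C + 2 + N − H − X) / 2, where X is the halogen count and O/S are ignored.
    = (2·4 + 2 + 2 − 4 − 2) / 2 = 6 / 2 = 3.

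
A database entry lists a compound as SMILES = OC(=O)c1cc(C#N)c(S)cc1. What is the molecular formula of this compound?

Walk through each heavy atom and fill implicit hydrogens from standard valence (C 4, N 3, O 2, S 2, halogen 1); for lowercase aromatic atoms, an aromatic c carries 1 H when it has two neighbours and 0 H with three, and aromatic n carries 0 H:
  atom 1: O, bond orders sum to 1 (valence 2) → 1 H
  atom 2: C, bond orders sum to 4 (valence 4) → 0 H
  atom 3: O, bond orders sum to 2 (valence 2) → 0 H
  atom 4: aromatic c, 3 neighbours → 0 H
  atom 5: aromatic c, 2 neighbours → 1 H
  atom 6: aromatic c, 3 neighbours → 0 H
  atom 7: C, bond orders sum to 4 (valence 4) → 0 H
  atom 8: N, bond orders sum to 3 (valence 3) → 0 H
  atom 9: aromatic c, 3 neighbours → 0 H
  atom 10: S, bond orders sum to 1 (valence 2) → 1 H
  atom 11: aromatic c, 2 neighbours → 1 H
  atom 12: aromatic c, 2 neighbours → 1 H
Totals → C:8, H:5, N:1, O:2, S:1.

C8H5NO2S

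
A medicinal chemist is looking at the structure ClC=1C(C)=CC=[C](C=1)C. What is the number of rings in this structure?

1

In SMILES, each pair of matching ring-closure digits denotes one ring-closing bond; the number of such bonds equals the number of independent rings.
Ring-closure bonds here: 1.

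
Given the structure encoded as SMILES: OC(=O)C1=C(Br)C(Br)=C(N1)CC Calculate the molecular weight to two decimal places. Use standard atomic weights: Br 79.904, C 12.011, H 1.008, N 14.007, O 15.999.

296.95 g/mol

First, the molecular formula is C7H7Br2NO2 (counting implicit H from valence).
  Br: 2 × 79.904 = 159.808
  C: 7 × 12.011 = 84.077
  H: 7 × 1.008 = 7.056
  N: 1 × 14.007 = 14.007
  O: 2 × 15.999 = 31.998
Sum: 2×79.904 + 7×12.011 + 7×1.008 + 1×14.007 + 2×15.999 = 296.946 → 296.95 g/mol.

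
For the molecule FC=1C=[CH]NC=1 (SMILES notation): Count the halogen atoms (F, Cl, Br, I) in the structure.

1

Halogen atoms appear at heavy-atom position 1 (1×F).
Halogen count: 1.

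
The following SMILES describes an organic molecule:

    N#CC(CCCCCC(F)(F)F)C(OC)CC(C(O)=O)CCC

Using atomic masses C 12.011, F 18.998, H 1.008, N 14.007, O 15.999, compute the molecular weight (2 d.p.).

First, the molecular formula is C16H26F3NO3 (counting implicit H from valence).
  C: 16 × 12.011 = 192.176
  F: 3 × 18.998 = 56.994
  H: 26 × 1.008 = 26.208
  N: 1 × 14.007 = 14.007
  O: 3 × 15.999 = 47.997
Sum: 16×12.011 + 3×18.998 + 26×1.008 + 1×14.007 + 3×15.999 = 337.382 → 337.38 g/mol.

337.38 g/mol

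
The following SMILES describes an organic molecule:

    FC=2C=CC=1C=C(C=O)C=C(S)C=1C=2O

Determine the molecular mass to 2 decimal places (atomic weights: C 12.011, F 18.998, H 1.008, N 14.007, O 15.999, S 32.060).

222.23 g/mol

First, the molecular formula is C11H7FO2S (counting implicit H from valence).
  C: 11 × 12.011 = 132.121
  F: 1 × 18.998 = 18.998
  H: 7 × 1.008 = 7.056
  O: 2 × 15.999 = 31.998
  S: 1 × 32.060 = 32.060
Sum: 11×12.011 + 1×18.998 + 7×1.008 + 2×15.999 + 1×32.060 = 222.233 → 222.23 g/mol.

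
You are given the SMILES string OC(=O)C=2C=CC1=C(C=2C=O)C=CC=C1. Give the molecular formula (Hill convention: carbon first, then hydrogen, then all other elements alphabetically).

C12H8O3

Walk through each heavy atom and fill implicit hydrogens from standard valence (C 4, N 3, O 2, S 2, halogen 1):
  atom 1: O, bond orders sum to 1 (valence 2) → 1 H
  atom 2: C, bond orders sum to 4 (valence 4) → 0 H
  atom 3: O, bond orders sum to 2 (valence 2) → 0 H
  atom 4: C, bond orders sum to 4 (valence 4) → 0 H
  atom 5: C, bond orders sum to 3 (valence 4) → 1 H
  atom 6: C, bond orders sum to 3 (valence 4) → 1 H
  atom 7: C, bond orders sum to 4 (valence 4) → 0 H
  atom 8: C, bond orders sum to 4 (valence 4) → 0 H
  atom 9: C, bond orders sum to 4 (valence 4) → 0 H
  atom 10: C, bond orders sum to 3 (valence 4) → 1 H
  atom 11: O, bond orders sum to 2 (valence 2) → 0 H
  atom 12: C, bond orders sum to 3 (valence 4) → 1 H
  atom 13: C, bond orders sum to 3 (valence 4) → 1 H
  atom 14: C, bond orders sum to 3 (valence 4) → 1 H
  atom 15: C, bond orders sum to 3 (valence 4) → 1 H
Totals → C:12, H:8, O:3.
In Hill order: C12H8O3.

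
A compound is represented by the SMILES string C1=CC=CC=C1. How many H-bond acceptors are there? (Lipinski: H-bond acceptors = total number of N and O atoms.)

0

N atoms: 0; O atoms: 0.
Lipinski HBA = 0 + 0 = 0.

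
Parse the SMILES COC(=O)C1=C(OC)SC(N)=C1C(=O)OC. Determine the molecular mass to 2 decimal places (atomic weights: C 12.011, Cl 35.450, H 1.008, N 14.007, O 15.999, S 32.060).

245.25 g/mol

First, the molecular formula is C9H11NO5S (counting implicit H from valence).
  C: 9 × 12.011 = 108.099
  H: 11 × 1.008 = 11.088
  N: 1 × 14.007 = 14.007
  O: 5 × 15.999 = 79.995
  S: 1 × 32.060 = 32.060
Sum: 9×12.011 + 11×1.008 + 1×14.007 + 5×15.999 + 1×32.060 = 245.249 → 245.25 g/mol.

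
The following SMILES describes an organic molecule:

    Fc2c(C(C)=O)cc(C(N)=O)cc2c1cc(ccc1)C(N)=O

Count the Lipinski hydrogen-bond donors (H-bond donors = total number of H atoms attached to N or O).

Donors: find every N or O and count the H atoms it carries.
  atom 6 (O): bond orders sum to 2 → 0 H
  atom 10 (N): bond orders sum to 1 → 2 H
  atom 11 (O): bond orders sum to 2 → 0 H
  atom 21 (N): bond orders sum to 1 → 2 H
  atom 22 (O): bond orders sum to 2 → 0 H
Lipinski HBD = 4.

4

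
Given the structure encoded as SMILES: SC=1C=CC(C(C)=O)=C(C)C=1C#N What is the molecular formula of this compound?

Walk through each heavy atom and fill implicit hydrogens from standard valence (C 4, N 3, O 2, S 2, halogen 1):
  atom 1: S, bond orders sum to 1 (valence 2) → 1 H
  atom 2: C, bond orders sum to 4 (valence 4) → 0 H
  atom 3: C, bond orders sum to 3 (valence 4) → 1 H
  atom 4: C, bond orders sum to 3 (valence 4) → 1 H
  atom 5: C, bond orders sum to 4 (valence 4) → 0 H
  atom 6: C, bond orders sum to 4 (valence 4) → 0 H
  atom 7: C, bond orders sum to 1 (valence 4) → 3 H
  atom 8: O, bond orders sum to 2 (valence 2) → 0 H
  atom 9: C, bond orders sum to 4 (valence 4) → 0 H
  atom 10: C, bond orders sum to 1 (valence 4) → 3 H
  atom 11: C, bond orders sum to 4 (valence 4) → 0 H
  atom 12: C, bond orders sum to 4 (valence 4) → 0 H
  atom 13: N, bond orders sum to 3 (valence 3) → 0 H
Totals → C:10, H:9, N:1, O:1, S:1.

C10H9NOS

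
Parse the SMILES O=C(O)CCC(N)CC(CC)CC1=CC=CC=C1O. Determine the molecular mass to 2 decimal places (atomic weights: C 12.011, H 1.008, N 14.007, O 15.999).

First, the molecular formula is C15H23NO3 (counting implicit H from valence).
  C: 15 × 12.011 = 180.165
  H: 23 × 1.008 = 23.184
  N: 1 × 14.007 = 14.007
  O: 3 × 15.999 = 47.997
Sum: 15×12.011 + 23×1.008 + 1×14.007 + 3×15.999 = 265.353 → 265.35 g/mol.

265.35 g/mol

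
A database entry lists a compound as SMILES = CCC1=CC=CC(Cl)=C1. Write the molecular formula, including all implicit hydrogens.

C8H9Cl

Walk through each heavy atom and fill implicit hydrogens from standard valence (C 4, N 3, O 2, S 2, halogen 1):
  atom 1: C, bond orders sum to 1 (valence 4) → 3 H
  atom 2: C, bond orders sum to 2 (valence 4) → 2 H
  atom 3: C, bond orders sum to 4 (valence 4) → 0 H
  atom 4: C, bond orders sum to 3 (valence 4) → 1 H
  atom 5: C, bond orders sum to 3 (valence 4) → 1 H
  atom 6: C, bond orders sum to 3 (valence 4) → 1 H
  atom 7: C, bond orders sum to 4 (valence 4) → 0 H
  atom 8: Cl (halogen, monovalent) → 0 H
  atom 9: C, bond orders sum to 3 (valence 4) → 1 H
Totals → C:8, H:9, Cl:1.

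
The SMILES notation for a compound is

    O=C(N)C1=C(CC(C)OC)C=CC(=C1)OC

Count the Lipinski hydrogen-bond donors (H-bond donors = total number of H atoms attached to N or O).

2

Donors: find every N or O and count the H atoms it carries.
  atom 1 (O): bond orders sum to 2 → 0 H
  atom 3 (N): bond orders sum to 1 → 2 H
  atom 9 (O): bond orders sum to 2 → 0 H
  atom 15 (O): bond orders sum to 2 → 0 H
Lipinski HBD = 2.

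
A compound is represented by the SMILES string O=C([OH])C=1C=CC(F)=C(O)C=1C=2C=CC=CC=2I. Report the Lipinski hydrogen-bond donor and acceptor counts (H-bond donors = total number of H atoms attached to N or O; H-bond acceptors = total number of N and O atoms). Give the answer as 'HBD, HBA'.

Donors: find every N or O and count the H atoms it carries.
  atom 1 (O): bond orders sum to 2 → 0 H
  atom 3 (O): bond orders sum to 1 → 1 H
  atom 10 (O): bond orders sum to 1 → 1 H
Lipinski HBD = 2.
Acceptors: N atoms = 0, O atoms = 3 → HBA = 3.

2, 3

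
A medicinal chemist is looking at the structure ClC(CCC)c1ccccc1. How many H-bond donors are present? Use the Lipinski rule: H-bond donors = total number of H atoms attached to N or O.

Donors: find every N or O and count the H atoms it carries.
  (no N or O atoms present)
Lipinski HBD = 0.

0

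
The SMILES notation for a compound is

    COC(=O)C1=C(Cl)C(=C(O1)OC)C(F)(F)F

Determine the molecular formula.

Walk through each heavy atom and fill implicit hydrogens from standard valence (C 4, N 3, O 2, S 2, halogen 1):
  atom 1: C, bond orders sum to 1 (valence 4) → 3 H
  atom 2: O, bond orders sum to 2 (valence 2) → 0 H
  atom 3: C, bond orders sum to 4 (valence 4) → 0 H
  atom 4: O, bond orders sum to 2 (valence 2) → 0 H
  atom 5: C, bond orders sum to 4 (valence 4) → 0 H
  atom 6: C, bond orders sum to 4 (valence 4) → 0 H
  atom 7: Cl (halogen, monovalent) → 0 H
  atom 8: C, bond orders sum to 4 (valence 4) → 0 H
  atom 9: C, bond orders sum to 4 (valence 4) → 0 H
  atom 10: O, bond orders sum to 2 (valence 2) → 0 H
  atom 11: O, bond orders sum to 2 (valence 2) → 0 H
  atom 12: C, bond orders sum to 1 (valence 4) → 3 H
  atom 13: C, bond orders sum to 4 (valence 4) → 0 H
  atom 14: F (halogen, monovalent) → 0 H
  atom 15: F (halogen, monovalent) → 0 H
  atom 16: F (halogen, monovalent) → 0 H
Totals → C:8, H:6, Cl:1, F:3, O:4.
In Hill order: C8H6ClF3O4.

C8H6ClF3O4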